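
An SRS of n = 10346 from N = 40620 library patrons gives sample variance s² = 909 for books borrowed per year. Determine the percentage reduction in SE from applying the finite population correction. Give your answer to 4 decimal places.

13.6694

f = n/N = 10346/40620 = 0.25470212.
SE_no-fpc = √(s²/n) = 0.29641195; SE_fpc = √((1−f)s²/n) = 0.25589432.
Ratio = √(1−f) = 0.86330637. Reduction = 100·(1 − 0.86330637) = 13.6694%.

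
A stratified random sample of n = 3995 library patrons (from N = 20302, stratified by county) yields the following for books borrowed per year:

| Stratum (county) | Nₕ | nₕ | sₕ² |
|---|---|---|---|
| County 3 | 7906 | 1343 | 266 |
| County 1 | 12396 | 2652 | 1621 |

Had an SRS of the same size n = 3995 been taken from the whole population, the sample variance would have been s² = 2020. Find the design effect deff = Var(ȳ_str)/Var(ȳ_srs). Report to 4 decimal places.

Var(ȳ_str) = Σ Wₕ²(1−fₕ)sₕ²/nₕ with Wₕ = Nₕ/20302:
  County 3: (7906/20302)²·(1−1343/7906)·266/1343 = 0.024933726
  County 1: (12396/20302)²·(1−2652/12396)·1621/2652 = 0.17912273
  → Var(ȳ_str) = 0.20405646.
Var(ȳ_srs) = (1 − 3995/20302)·2020/3995 = 0.40613445.
deff = 0.20405646 / 0.40613445 = 0.5024.

0.5024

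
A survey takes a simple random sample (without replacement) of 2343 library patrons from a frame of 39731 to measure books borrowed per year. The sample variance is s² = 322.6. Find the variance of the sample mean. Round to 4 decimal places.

Under SRS without replacement, Var(ȳ) = (1 − f)·s²/n with f = n/N = 2343/39731 = 0.05897158.
Var(ȳ) = (1 − 0.05897158)·322.6/2343 = 0.94102842·0.13768673 = 0.12956712.

0.1296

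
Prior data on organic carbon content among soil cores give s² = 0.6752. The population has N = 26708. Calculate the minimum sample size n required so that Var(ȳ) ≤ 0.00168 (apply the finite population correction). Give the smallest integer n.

Without fpc, n₀ = s²/D = 0.6752/0.00168 = 401.9048.
With fpc, (1 − n/N)·s²/n ≤ D requires n ≥ n₀/(1 + n₀/N) = 401.9048/(1 + 401.9048/26708) = 395.9466.
Rounding up, n = 396.

396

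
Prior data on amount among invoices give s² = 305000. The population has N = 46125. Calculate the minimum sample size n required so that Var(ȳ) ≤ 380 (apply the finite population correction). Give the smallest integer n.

789

Without fpc, n₀ = s²/D = 305000/380 = 802.6316.
With fpc, (1 − n/N)·s²/n ≤ D requires n ≥ n₀/(1 + n₀/N) = 802.6316/(1 + 802.6316/46125) = 788.9037.
Rounding up, n = 789.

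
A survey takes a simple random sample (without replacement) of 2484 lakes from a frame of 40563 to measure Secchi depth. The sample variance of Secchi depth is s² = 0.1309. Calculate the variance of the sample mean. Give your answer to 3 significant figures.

Under SRS without replacement, Var(ȳ) = (1 − f)·s²/n with f = n/N = 2484/40563 = 0.06123807.
Var(ȳ) = (1 − 0.06123807)·0.1309/2484 = 0.93876193·5.2697262 × 10^-5 = 4.9470184 × 10^-5.

4.95 × 10^-5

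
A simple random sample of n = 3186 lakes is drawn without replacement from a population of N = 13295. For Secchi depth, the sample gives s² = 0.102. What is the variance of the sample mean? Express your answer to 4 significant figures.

2.434 × 10^-5

Under SRS without replacement, Var(ȳ) = (1 − f)·s²/n with f = n/N = 3186/13295 = 0.23963896.
Var(ȳ) = (1 − 0.23963896)·0.102/3186 = 0.76036104·3.2015066 × 10^-5 = 2.4343009 × 10^-5.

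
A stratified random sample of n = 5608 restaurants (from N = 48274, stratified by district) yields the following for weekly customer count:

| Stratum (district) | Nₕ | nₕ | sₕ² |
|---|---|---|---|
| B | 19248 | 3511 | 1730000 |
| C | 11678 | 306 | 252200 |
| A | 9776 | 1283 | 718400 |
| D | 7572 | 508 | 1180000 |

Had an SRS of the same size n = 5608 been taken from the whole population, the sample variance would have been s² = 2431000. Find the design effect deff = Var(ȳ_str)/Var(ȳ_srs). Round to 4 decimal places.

Var(ȳ_str) = Σ Wₕ²(1−fₕ)sₕ²/nₕ with Wₕ = Nₕ/48274:
  B: (19248/48274)²·(1−3511/19248)·1730000/3511 = 64.046626
  C: (11678/48274)²·(1−306/11678)·252200/306 = 46.968037
  A: (9776/48274)²·(1−1283/9776)·718400/1283 = 19.949656
  D: (7572/48274)²·(1−508/7572)·1180000/508 = 53.315443
  → Var(ȳ_str) = 184.27976.
Var(ȳ_srs) = (1 − 5608/48274)·2431000/5608 = 383.1295.
deff = 184.27976 / 383.1295 = 0.4810.

0.4810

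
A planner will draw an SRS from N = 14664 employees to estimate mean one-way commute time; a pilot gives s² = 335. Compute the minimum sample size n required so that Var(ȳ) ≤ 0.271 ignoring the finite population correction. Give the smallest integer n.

Without fpc, n₀ = s²/D = 335/0.271 = 1236.1624.
Rounding up, n = 1237.

1237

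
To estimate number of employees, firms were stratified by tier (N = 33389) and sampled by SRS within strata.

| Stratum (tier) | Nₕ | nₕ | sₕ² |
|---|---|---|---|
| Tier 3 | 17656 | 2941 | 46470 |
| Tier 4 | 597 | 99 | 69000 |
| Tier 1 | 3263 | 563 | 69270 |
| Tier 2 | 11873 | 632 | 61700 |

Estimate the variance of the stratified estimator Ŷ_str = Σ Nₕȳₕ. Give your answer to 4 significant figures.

Var(Ŷ_str) = Σₕ Nₕ²(1 − fₕ)sₕ²/nₕ.
Tier 3: 17656²·(1 − 2941/17656)·46470/2941 = 4.1051614 × 10^9.
Tier 4: 597²·(1 − 99/597)·69000/99 = 2.0721327 × 10^8.
Tier 1: 3263²·(1 − 563/3263)·69270/563 = 1.0839709 × 10^9.
Tier 2: 11873²·(1 − 632/11873)·61700/632 = 1.3029673 × 10^10.
Sum = 1.8426019 × 10^10.

1.843 × 10^10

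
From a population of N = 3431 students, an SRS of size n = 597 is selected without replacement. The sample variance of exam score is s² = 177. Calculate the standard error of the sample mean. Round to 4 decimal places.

0.4949

Under SRS without replacement, Var(ȳ) = (1 − f)·s²/n with f = n/N = 597/3431 = 0.17400175.
Var(ȳ) = (1 − 0.17400175)·177/597 = 0.82599825·0.29648241 = 0.24489395.
SE(ȳ) = √(0.24489395) = 0.4949.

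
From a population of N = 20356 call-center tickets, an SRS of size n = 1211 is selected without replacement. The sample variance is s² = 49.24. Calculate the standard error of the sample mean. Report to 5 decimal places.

0.19555

Under SRS without replacement, Var(ȳ) = (1 − f)·s²/n with f = n/N = 1211/20356 = 0.05949106.
Var(ȳ) = (1 − 0.05949106)·49.24/1211 = 0.94050894·0.040660611 = 0.038241668.
SE(ȳ) = √(0.038241668) = 0.19555.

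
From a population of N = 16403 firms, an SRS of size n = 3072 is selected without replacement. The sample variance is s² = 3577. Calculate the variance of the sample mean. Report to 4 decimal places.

0.9463

Under SRS without replacement, Var(ȳ) = (1 − f)·s²/n with f = n/N = 3072/16403 = 0.18728281.
Var(ȳ) = (1 − 0.18728281)·3577/3072 = 0.81271719·1.164388 = 0.94631816.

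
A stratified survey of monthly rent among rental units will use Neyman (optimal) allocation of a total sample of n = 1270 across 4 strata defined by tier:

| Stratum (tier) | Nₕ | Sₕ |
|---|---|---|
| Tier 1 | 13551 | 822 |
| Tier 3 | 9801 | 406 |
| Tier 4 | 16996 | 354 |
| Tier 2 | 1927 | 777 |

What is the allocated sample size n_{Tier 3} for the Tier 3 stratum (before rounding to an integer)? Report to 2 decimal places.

Neyman allocation: nₕ = n·NₕSₕ / Σⱼ NⱼSⱼ.
Σ NⱼSⱼ = 13551·822 + 9801·406 + 16996·354 + 1927·777 = 2.2631991 × 10^7.
n_{Tier 3} = 1270·9801·406 / (2.2631991 × 10^7) = 223.29.

223.29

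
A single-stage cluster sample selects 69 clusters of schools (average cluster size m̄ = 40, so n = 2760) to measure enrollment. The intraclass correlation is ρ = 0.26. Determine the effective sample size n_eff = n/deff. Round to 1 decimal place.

deff = 1 + (40 − 1)·0.26 = 1 + 10.14 = 11.14.
n_eff = 2760 / 11.14 = 247.8.

247.8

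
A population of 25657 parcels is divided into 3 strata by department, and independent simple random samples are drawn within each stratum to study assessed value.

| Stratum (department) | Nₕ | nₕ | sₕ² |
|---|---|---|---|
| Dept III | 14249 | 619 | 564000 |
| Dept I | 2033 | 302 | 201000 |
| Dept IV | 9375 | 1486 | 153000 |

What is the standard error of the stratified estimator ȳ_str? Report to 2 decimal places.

Var(ȳ_str) = Σₕ Wₕ²(1 − fₕ)sₕ²/nₕ with Wₕ = Nₕ/N, N = 25657.
Dept III: Wₕ = 0.55536501; term = 0.55536501²·(1 − 0.04344165)·564000/619 = 268.81714.
Dept I: Wₕ = 0.07923763; term = 0.07923763²·(1 − 0.14854894)·201000/302 = 3.5580481.
Dept IV: Wₕ = 0.36539736; term = 0.36539736²·(1 − 0.15850667)·153000/1486 = 11.567889.
Sum = 283.94308.
SE = √(283.94308) = 16.85.

16.85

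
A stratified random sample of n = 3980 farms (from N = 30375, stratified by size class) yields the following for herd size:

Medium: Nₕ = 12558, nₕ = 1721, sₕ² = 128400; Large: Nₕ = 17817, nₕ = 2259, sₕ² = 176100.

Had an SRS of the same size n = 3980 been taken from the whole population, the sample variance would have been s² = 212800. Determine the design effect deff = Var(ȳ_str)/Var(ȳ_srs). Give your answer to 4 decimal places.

0.7409

Var(ȳ_str) = Σ Wₕ²(1−fₕ)sₕ²/nₕ with Wₕ = Nₕ/30375:
  Medium: (12558/30375)²·(1−1721/12558)·128400/1721 = 11.004774
  Large: (17817/30375)²·(1−2259/17817)·176100/2259 = 23.420648
  → Var(ȳ_str) = 34.425422.
Var(ȳ_srs) = (1 − 3980/30375)·212800/3980 = 46.461575.
deff = 34.425422 / 46.461575 = 0.7409.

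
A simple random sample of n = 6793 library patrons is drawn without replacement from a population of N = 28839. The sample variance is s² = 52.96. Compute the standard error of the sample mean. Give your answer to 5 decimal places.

0.07720

Under SRS without replacement, Var(ȳ) = (1 − f)·s²/n with f = n/N = 6793/28839 = 0.23554908.
Var(ȳ) = (1 − 0.23554908)·52.96/6793 = 0.76445092·0.0077962609 = 0.0059598588.
SE(ȳ) = √(0.0059598588) = 0.07720.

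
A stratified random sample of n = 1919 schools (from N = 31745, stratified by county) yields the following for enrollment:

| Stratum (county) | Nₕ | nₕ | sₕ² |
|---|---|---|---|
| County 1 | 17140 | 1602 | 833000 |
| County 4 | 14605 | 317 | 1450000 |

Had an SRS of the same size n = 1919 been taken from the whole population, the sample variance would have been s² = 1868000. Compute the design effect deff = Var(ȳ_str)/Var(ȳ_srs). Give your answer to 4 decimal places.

1.1859

Var(ȳ_str) = Σ Wₕ²(1−fₕ)sₕ²/nₕ with Wₕ = Nₕ/31745:
  County 1: (17140/31745)²·(1−1602/17140)·833000/1602 = 137.41615
  County 4: (14605/31745)²·(1−317/14605)·1450000/317 = 947.17686
  → Var(ȳ_str) = 1084.593.
Var(ȳ_srs) = (1 − 1919/31745)·1868000/1919 = 914.57975.
deff = 1084.593 / 914.57975 = 1.1859.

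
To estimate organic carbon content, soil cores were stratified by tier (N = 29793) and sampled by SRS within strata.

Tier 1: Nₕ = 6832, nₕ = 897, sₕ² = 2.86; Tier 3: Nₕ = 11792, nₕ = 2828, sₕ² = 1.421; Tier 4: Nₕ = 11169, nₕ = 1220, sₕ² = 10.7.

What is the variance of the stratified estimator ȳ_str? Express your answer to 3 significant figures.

0.00130

Var(ȳ_str) = Σₕ Wₕ²(1 − fₕ)sₕ²/nₕ with Wₕ = Nₕ/N, N = 29793.
Tier 1: Wₕ = 0.22931561; term = 0.22931561²·(1 − 0.13129391)·2.86/897 = 1.4565108 × 10^-4.
Tier 3: Wₕ = 0.39579767; term = 0.39579767²·(1 − 0.23982361)·1.421/2828 = 5.9837786 × 10^-5.
Tier 4: Wₕ = 0.37488672; term = 0.37488672²·(1 − 0.10923091)·10.7/1220 = 0.0010979668.
Sum = 0.0013034557.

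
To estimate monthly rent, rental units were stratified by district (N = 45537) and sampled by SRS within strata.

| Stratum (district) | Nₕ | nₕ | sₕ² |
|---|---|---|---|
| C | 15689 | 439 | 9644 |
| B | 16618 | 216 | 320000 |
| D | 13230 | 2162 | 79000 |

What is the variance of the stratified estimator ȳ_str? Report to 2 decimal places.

199.85

Var(ȳ_str) = Σₕ Wₕ²(1 − fₕ)sₕ²/nₕ with Wₕ = Nₕ/N, N = 45537.
C: Wₕ = 0.34453302; term = 0.34453302²·(1 − 0.02798139)·9644/439 = 2.534714.
B: Wₕ = 0.36493401; term = 0.36493401²·(1 − 0.01299795)·320000/216 = 194.73453.
D: Wₕ = 0.29053297; term = 0.29053297²·(1 − 0.16341648)·79000/2162 = 2.5803081.
Sum = 199.84955.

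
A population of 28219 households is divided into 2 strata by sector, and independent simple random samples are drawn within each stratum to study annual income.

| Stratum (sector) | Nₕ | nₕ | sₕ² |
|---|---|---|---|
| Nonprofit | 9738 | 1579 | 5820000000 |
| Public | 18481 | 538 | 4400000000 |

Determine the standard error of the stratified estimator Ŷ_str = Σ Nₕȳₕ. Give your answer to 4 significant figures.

5.482 × 10^7

Var(Ŷ_str) = Σₕ Nₕ²(1 − fₕ)sₕ²/nₕ.
Nonprofit: 9738²·(1 − 1579/9738)·5820000000/1579 = 2.9285157 × 10^14.
Public: 18481²·(1 − 538/18481)·4400000000/538 = 2.7120077 × 10^15.
Sum = 3.0048593 × 10^15.
SE = √(3.0048593 × 10^15) = 5.482 × 10^7.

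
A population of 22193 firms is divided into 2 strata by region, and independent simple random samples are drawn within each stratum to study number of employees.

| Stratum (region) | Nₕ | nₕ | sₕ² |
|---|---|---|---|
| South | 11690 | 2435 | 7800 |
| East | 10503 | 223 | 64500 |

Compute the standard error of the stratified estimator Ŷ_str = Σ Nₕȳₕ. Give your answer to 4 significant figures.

177700

Var(Ŷ_str) = Σₕ Nₕ²(1 − fₕ)sₕ²/nₕ.
South: 11690²·(1 − 2435/11690)·7800/2435 = 3.4656649 × 10^8.
East: 10503²·(1 − 223/10503)·64500/223 = 3.1229234 × 10^10.
Sum = 3.15758 × 10^10.
SE = √(3.15758 × 10^10) = 177700.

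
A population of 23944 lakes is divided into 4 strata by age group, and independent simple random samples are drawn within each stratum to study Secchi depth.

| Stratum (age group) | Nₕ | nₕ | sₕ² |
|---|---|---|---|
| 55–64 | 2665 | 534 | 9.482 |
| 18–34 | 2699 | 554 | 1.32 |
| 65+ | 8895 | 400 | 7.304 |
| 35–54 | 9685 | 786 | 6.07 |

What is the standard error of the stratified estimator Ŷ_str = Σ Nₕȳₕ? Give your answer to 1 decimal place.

1469.7

Var(Ŷ_str) = Σₕ Nₕ²(1 − fₕ)sₕ²/nₕ.
55–64: 2665²·(1 − 534/2665)·9.482/534 = 100841.51.
18–34: 2699²·(1 − 554/2699)·1.32/554 = 13794.131.
65+: 8895²·(1 − 400/8895)·7.304/400 = 1.3797808 × 10^6.
35–54: 9685²·(1 − 786/9685)·6.07/786 = 665590.29.
Sum = 2.1600067 × 10^6.
SE = √(2.1600067 × 10^6) = 1469.7.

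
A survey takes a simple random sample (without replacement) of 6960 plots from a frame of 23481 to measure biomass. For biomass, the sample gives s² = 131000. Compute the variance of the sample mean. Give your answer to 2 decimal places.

Under SRS without replacement, Var(ȳ) = (1 − f)·s²/n with f = n/N = 6960/23481 = 0.29640986.
Var(ȳ) = (1 − 0.29640986)·131000/6960 = 0.70359014·18.821839 = 13.24286.

13.24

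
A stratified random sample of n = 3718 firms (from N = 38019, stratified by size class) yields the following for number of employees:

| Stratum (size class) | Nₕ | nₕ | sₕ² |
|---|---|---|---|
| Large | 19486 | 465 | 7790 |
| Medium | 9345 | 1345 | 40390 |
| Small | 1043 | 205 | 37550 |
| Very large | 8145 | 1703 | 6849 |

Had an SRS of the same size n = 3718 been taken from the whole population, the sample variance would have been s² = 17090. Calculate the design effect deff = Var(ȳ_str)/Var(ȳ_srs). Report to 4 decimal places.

1.4723

Var(ȳ_str) = Σ Wₕ²(1−fₕ)sₕ²/nₕ with Wₕ = Nₕ/38019:
  Large: (19486/38019)²·(1−465/19486)·7790/465 = 4.2957517
  Medium: (9345/38019)²·(1−1345/9345)·40390/1345 = 1.5531717
  Small: (1043/38019)²·(1−205/1043)·37550/205 = 0.11076002
  Very large: (8145/38019)²·(1−1703/8145)·6849/1703 = 0.14598995
  → Var(ȳ_str) = 6.1056734.
Var(ȳ_srs) = (1 − 3718/38019)·17090/3718 = 4.1470452.
deff = 6.1056734 / 4.1470452 = 1.4723.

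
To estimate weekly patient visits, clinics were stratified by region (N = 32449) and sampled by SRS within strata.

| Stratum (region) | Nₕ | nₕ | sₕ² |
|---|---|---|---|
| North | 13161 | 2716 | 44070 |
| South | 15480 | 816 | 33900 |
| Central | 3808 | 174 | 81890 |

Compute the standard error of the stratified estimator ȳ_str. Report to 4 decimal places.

4.1545

Var(ȳ_str) = Σₕ Wₕ²(1 − fₕ)sₕ²/nₕ with Wₕ = Nₕ/N, N = 32449.
North: Wₕ = 0.40559031; term = 0.40559031²·(1 − 0.20636730)·44070/2716 = 2.1184001.
South: Wₕ = 0.47705630; term = 0.47705630²·(1 − 0.05271318)·33900/816 = 8.9563347.
Central: Wₕ = 0.11735339; term = 0.11735339²·(1 − 0.04569328)·81890/174 = 6.1853012.
Sum = 17.260036.
SE = √(17.260036) = 4.1545.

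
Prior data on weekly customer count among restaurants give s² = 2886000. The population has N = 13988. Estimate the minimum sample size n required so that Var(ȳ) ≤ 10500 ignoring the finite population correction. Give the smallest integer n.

275

Without fpc, n₀ = s²/D = 2886000/10500 = 274.8571.
Rounding up, n = 275.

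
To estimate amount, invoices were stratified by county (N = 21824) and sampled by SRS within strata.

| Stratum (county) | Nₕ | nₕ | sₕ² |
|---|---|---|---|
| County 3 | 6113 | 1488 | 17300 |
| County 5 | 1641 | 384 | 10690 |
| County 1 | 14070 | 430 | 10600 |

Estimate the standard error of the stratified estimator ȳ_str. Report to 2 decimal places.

Var(ȳ_str) = Σₕ Wₕ²(1 − fₕ)sₕ²/nₕ with Wₕ = Nₕ/N, N = 21824.
County 3: Wₕ = 0.28010447; term = 0.28010447²·(1 − 0.24341567)·17300/1488 = 0.6901454.
County 5: Wₕ = 0.07519245; term = 0.07519245²·(1 − 0.23400366)·10690/384 = 0.12056511.
County 1: Wₕ = 0.64470308; term = 0.64470308²·(1 − 0.03056148)·10600/430 = 9.9329253.
Sum = 10.743636.
SE = √(10.743636) = 3.28.

3.28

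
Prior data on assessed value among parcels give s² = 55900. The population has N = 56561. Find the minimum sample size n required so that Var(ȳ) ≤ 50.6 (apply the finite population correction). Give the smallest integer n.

Without fpc, n₀ = s²/D = 55900/50.6 = 1104.7431.
With fpc, (1 − n/N)·s²/n ≤ D requires n ≥ n₀/(1 + n₀/N) = 1104.7431/(1 + 1104.7431/56561) = 1083.5788.
Rounding up, n = 1084.

1084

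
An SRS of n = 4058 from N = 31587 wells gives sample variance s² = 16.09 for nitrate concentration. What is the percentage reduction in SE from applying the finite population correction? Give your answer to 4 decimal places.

f = n/N = 4058/31587 = 0.12847057.
SE_no-fpc = √(s²/n) = 0.062968305; SE_fpc = √((1−f)s²/n) = 0.058784527.
Ratio = √(1−f) = 0.93355740. Reduction = 100·(1 − 0.93355740) = 6.6443%.

6.6443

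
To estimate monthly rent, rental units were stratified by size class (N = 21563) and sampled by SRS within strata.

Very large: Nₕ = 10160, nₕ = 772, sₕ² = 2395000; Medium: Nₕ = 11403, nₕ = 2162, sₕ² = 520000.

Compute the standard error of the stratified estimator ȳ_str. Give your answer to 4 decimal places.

Var(ȳ_str) = Σₕ Wₕ²(1 − fₕ)sₕ²/nₕ with Wₕ = Nₕ/N, N = 21563.
Very large: Wₕ = 0.47117748; term = 0.47117748²·(1 − 0.07598425)·2395000/772 = 636.40948.
Medium: Wₕ = 0.52882252; term = 0.52882252²·(1 − 0.18959923)·520000/2162 = 54.508896.
Sum = 690.91838.
SE = √(690.91838) = 26.2853.

26.2853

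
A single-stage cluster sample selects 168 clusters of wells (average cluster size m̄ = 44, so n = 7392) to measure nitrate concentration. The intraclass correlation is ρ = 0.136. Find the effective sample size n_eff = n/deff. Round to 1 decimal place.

1079.4

deff = 1 + (44 − 1)·0.136 = 1 + 5.848 = 6.848.
n_eff = 7392 / 6.848 = 1079.4.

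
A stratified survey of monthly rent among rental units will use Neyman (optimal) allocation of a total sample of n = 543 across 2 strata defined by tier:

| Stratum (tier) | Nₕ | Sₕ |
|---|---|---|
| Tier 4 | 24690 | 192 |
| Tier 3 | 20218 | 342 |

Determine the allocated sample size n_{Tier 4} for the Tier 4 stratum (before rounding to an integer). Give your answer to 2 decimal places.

Neyman allocation: nₕ = n·NₕSₕ / Σⱼ NⱼSⱼ.
Σ NⱼSⱼ = 24690·192 + 20218·342 = 1.1655036 × 10^7.
n_{Tier 4} = 543·24690·192 / (1.1655036 × 10^7) = 220.86.

220.86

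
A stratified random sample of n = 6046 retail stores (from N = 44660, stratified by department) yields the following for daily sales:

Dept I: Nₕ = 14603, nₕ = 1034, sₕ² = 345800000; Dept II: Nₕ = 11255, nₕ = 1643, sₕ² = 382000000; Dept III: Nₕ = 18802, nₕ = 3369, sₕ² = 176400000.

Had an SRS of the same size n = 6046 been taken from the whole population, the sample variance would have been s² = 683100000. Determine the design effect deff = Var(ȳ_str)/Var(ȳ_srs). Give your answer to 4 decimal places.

Var(ȳ_str) = Σ Wₕ²(1−fₕ)sₕ²/nₕ with Wₕ = Nₕ/44660:
  Dept I: (14603/44660)²·(1−1034/14603)·345800000/1034 = 33224.384
  Dept II: (11255/44660)²·(1−1643/11255)·382000000/1643 = 12610.945
  Dept III: (18802/44660)²·(1−3369/18802)·176400000/3369 = 7617.5364
  → Var(ȳ_str) = 53452.865.
Var(ȳ_srs) = (1 − 6046/44660)·683100000/6046 = 97688.224.
deff = 53452.865 / 97688.224 = 0.5472.

0.5472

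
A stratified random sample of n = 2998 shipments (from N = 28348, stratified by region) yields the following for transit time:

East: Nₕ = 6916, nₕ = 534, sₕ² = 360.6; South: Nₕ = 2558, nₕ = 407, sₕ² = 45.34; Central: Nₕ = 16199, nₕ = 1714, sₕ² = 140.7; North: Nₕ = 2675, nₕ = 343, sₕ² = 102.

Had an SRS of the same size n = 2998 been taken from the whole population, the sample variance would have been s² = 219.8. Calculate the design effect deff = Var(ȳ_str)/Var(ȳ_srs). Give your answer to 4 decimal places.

Var(ȳ_str) = Σ Wₕ²(1−fₕ)sₕ²/nₕ with Wₕ = Nₕ/28348:
  East: (6916/28348)²·(1−534/6916)·360.6/534 = 0.037089536
  South: (2558/28348)²·(1−407/2558)·45.34/407 = 7.6275174 × 10^-4
  Central: (16199/28348)²·(1−1714/16199)·140.7/1714 = 0.023968736
  North: (2675/28348)²·(1−343/2675)·102/343 = 0.0023084131
  → Var(ȳ_str) = 0.064129437.
Var(ȳ_srs) = (1 − 2998/28348)·219.8/2998 = 0.06556191.
deff = 0.064129437 / 0.06556191 = 0.9782.

0.9782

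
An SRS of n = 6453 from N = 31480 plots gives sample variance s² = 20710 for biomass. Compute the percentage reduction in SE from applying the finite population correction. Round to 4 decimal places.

10.8365

f = n/N = 6453/31480 = 0.20498729.
SE_no-fpc = √(s²/n) = 1.7914687; SE_fpc = √((1−f)s²/n) = 1.5973359.
Ratio = √(1−f) = 0.89163485. Reduction = 100·(1 − 0.89163485) = 10.8365%.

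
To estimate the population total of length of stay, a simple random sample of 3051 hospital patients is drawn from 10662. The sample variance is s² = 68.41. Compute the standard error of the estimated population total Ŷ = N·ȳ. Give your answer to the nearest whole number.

1349

Var(Ŷ) = N²·Var(ȳ) = N²·(1 − n/N)·s²/n.
f = 3051/10662 = 0.28615644; Var(ȳ) = 0.71384356·68.41/3051 = 0.016005912.
Var(Ŷ) = 10662² · 0.016005912 = 1.819524 × 10^6.
SE(Ŷ) = √(1.819524 × 10^6) = 1349.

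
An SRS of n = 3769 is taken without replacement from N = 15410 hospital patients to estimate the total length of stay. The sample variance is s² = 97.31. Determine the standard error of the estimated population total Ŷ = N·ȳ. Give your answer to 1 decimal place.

2152.1

Var(Ŷ) = N²·Var(ȳ) = N²·(1 − n/N)·s²/n.
f = 3769/15410 = 0.24458144; Var(ȳ) = 0.75541856·97.31/3769 = 0.019503789.
Var(Ŷ) = 15410² · 0.019503789 = 4.6315277 × 10^6.
SE(Ŷ) = √(4.6315277 × 10^6) = 2152.1.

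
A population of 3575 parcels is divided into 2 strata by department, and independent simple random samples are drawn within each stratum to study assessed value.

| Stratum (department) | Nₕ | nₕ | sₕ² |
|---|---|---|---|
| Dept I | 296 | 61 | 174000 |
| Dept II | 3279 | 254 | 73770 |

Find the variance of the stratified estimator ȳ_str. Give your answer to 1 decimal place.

Var(ȳ_str) = Σₕ Wₕ²(1 − fₕ)sₕ²/nₕ with Wₕ = Nₕ/N, N = 3575.
Dept I: Wₕ = 0.08279720; term = 0.08279720²·(1 − 0.20608108)·174000/61 = 15.524831.
Dept II: Wₕ = 0.91720280; term = 0.91720280²·(1 − 0.07746264)·73770/254 = 225.40356.
Sum = 240.92839.

240.9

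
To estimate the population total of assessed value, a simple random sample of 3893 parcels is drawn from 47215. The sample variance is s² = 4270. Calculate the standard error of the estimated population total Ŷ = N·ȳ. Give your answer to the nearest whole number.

47366

Var(Ŷ) = N²·Var(ȳ) = N²·(1 − n/N)·s²/n.
f = 3893/47215 = 0.08245261; Var(ȳ) = 0.91754739·4270/3893 = 1.0064031.
Var(Ŷ) = 47215² · 1.0064031 = 2.2435304 × 10^9.
SE(Ŷ) = √(2.2435304 × 10^9) = 47366.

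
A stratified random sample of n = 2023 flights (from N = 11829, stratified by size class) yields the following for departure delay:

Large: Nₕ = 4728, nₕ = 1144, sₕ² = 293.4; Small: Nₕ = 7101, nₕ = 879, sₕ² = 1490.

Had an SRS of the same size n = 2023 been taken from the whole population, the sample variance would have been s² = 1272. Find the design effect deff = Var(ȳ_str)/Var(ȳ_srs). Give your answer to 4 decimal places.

1.0865

Var(ȳ_str) = Σ Wₕ²(1−fₕ)sₕ²/nₕ with Wₕ = Nₕ/11829:
  Large: (4728/11829)²·(1−1144/4728)·293.4/1144 = 0.031058715
  Small: (7101/11829)²·(1−879/7101)·1490/879 = 0.53524282
  → Var(ȳ_str) = 0.56630154.
Var(ȳ_srs) = (1 − 2023/11829)·1272/2023 = 0.52123682.
deff = 0.56630154 / 0.52123682 = 1.0865.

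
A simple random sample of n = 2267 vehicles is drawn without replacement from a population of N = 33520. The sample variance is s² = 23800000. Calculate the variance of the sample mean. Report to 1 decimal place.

9788.4

Under SRS without replacement, Var(ȳ) = (1 − f)·s²/n with f = n/N = 2267/33520 = 0.06763126.
Var(ȳ) = (1 − 0.06763126)·23800000/2267 = 0.93236874·10498.456 = 9788.4322.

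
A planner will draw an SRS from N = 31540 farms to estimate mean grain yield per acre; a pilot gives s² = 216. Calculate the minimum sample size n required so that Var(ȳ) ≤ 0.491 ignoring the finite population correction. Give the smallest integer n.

440

Without fpc, n₀ = s²/D = 216/0.491 = 439.9185.
Rounding up, n = 440.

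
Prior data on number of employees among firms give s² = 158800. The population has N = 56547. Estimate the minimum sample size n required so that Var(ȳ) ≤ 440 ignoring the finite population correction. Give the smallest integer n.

Without fpc, n₀ = s²/D = 158800/440 = 360.9091.
Rounding up, n = 361.

361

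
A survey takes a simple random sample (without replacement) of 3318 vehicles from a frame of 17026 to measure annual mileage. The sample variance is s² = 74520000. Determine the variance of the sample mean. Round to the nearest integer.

Under SRS without replacement, Var(ȳ) = (1 − f)·s²/n with f = n/N = 3318/17026 = 0.19487842.
Var(ȳ) = (1 − 0.19487842)·74520000/3318 = 0.80512158·22459.313 = 18082.477.

18082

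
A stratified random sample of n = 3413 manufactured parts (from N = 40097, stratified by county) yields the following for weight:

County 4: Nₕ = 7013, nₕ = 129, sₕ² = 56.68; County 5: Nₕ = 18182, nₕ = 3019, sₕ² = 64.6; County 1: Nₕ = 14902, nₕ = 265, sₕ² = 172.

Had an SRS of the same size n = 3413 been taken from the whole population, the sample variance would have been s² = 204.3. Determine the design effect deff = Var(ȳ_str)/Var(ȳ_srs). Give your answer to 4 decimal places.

1.9158

Var(ȳ_str) = Σ Wₕ²(1−fₕ)sₕ²/nₕ with Wₕ = Nₕ/40097:
  County 4: (7013/40097)²·(1−129/7013)·56.68/129 = 0.013193532
  County 5: (18182/40097)²·(1−3019/18182)·64.6/3019 = 0.0036692088
  County 1: (14902/40097)²·(1−265/14902)·172/265 = 0.088055288
  → Var(ȳ_str) = 0.10491803.
Var(ȳ_srs) = (1 − 3413/40097)·204.3/3413 = 0.054764217.
deff = 0.10491803 / 0.054764217 = 1.9158.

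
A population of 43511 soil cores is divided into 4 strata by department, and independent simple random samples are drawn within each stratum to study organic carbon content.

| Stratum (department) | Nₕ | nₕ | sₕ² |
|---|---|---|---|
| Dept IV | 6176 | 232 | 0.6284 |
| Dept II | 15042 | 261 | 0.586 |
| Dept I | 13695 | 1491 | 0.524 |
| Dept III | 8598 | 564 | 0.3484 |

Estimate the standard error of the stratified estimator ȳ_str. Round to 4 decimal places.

Var(ȳ_str) = Σₕ Wₕ²(1 − fₕ)sₕ²/nₕ with Wₕ = Nₕ/N, N = 43511.
Dept IV: Wₕ = 0.14194112; term = 0.14194112²·(1 − 0.03756477)·0.6284/232 = 5.2521383 × 10^-5.
Dept II: Wₕ = 0.34570568; term = 0.34570568²·(1 − 0.01735142)·0.586/261 = 2.6367465 × 10^-4.
Dept I: Wₕ = 0.31474799; term = 0.31474799²·(1 − 0.10887185)·0.524/1491 = 3.1025569 × 10^-5.
Dept III: Wₕ = 0.19760520; term = 0.19760520²·(1 − 0.06559665)·0.3484/564 = 2.2538768 × 10^-5.
Sum = 3.6976037 × 10^-4.
SE = √(3.6976037 × 10^-4) = 0.0192.

0.0192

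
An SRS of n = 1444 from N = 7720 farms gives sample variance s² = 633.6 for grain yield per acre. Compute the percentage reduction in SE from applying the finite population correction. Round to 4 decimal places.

f = n/N = 1444/7720 = 0.18704663.
SE_no-fpc = √(s²/n) = 0.66240559; SE_fpc = √((1−f)s²/n) = 0.59725089.
Ratio = √(1−f) = 0.90163927. Reduction = 100·(1 − 0.90163927) = 9.8361%.

9.8361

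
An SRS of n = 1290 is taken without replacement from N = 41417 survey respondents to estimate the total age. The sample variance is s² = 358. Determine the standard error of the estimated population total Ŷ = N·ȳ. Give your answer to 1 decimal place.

Var(Ŷ) = N²·Var(ȳ) = N²·(1 − n/N)·s²/n.
f = 1290/41417 = 0.03114663; Var(ȳ) = 0.96885337·358/1290 = 0.26887559.
Var(Ŷ) = 41417² · 0.26887559 = 4.6122055 × 10^8.
SE(Ŷ) = √(4.6122055 × 10^8) = 21476.0.

21476.0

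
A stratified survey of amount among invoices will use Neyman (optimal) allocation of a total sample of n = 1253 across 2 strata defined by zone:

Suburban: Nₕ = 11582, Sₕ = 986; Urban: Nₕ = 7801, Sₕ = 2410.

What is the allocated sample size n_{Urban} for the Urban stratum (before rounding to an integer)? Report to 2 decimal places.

Neyman allocation: nₕ = n·NₕSₕ / Σⱼ NⱼSⱼ.
Σ NⱼSⱼ = 11582·986 + 7801·2410 = 3.0220262 × 10^7.
n_{Urban} = 1253·7801·2410 / (3.0220262 × 10^7) = 779.51.

779.51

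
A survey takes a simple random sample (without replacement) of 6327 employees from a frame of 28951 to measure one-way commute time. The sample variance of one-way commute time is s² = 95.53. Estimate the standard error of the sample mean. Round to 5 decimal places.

Under SRS without replacement, Var(ȳ) = (1 − f)·s²/n with f = n/N = 6327/28951 = 0.21854167.
Var(ȳ) = (1 − 0.21854167)·95.53/6327 = 0.78145833·0.015098783 = 0.01179907.
SE(ȳ) = √(0.01179907) = 0.10862.

0.10862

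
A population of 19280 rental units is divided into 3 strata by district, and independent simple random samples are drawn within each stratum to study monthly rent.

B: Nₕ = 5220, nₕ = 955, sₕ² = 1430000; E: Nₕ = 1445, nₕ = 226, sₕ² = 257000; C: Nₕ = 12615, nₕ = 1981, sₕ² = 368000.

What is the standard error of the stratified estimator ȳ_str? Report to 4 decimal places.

12.7323

Var(ȳ_str) = Σₕ Wₕ²(1 − fₕ)sₕ²/nₕ with Wₕ = Nₕ/N, N = 19280.
B: Wₕ = 0.27074689; term = 0.27074689²·(1 − 0.18295019)·1430000/955 = 89.682591.
E: Wₕ = 0.07494813; term = 0.07494813²·(1 − 0.15640138)·257000/226 = 5.3886773.
C: Wₕ = 0.65430498; term = 0.65430498²·(1 − 0.15703528)·368000/1981 = 67.039875.
Sum = 162.11114.
SE = √(162.11114) = 12.7323.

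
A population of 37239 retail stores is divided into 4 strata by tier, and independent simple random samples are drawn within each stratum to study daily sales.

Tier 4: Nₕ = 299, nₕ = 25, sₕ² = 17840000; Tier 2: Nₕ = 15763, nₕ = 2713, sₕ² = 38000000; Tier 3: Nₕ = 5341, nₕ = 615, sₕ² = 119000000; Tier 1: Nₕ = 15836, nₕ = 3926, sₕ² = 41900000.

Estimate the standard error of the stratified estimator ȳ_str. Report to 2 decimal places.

Var(ȳ_str) = Σₕ Wₕ²(1 − fₕ)sₕ²/nₕ with Wₕ = Nₕ/N, N = 37239.
Tier 4: Wₕ = 0.00802922; term = 0.00802922²·(1 − 0.08361204)·17840000/25 = 42.158056.
Tier 2: Wₕ = 0.42329278; term = 0.42329278²·(1 − 0.17211191)·38000000/2713 = 2077.7207.
Tier 3: Wₕ = 0.14342490; term = 0.14342490²·(1 − 0.11514698)·119000000/615 = 3522.0225.
Tier 1: Wₕ = 0.42525309; term = 0.42525309²·(1 − 0.24791614)·41900000/3926 = 1451.5265.
Sum = 7093.4278.
SE = √(7093.4278) = 84.22.

84.22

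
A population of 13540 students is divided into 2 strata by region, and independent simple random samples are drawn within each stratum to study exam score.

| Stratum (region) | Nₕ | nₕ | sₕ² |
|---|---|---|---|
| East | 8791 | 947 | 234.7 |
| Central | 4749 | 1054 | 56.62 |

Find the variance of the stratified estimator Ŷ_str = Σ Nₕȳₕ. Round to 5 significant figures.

1.8033 × 10^7

Var(Ŷ_str) = Σₕ Nₕ²(1 − fₕ)sₕ²/nₕ.
East: 8791²·(1 − 947/8791)·234.7/947 = 1.7089879 × 10^7.
Central: 4749²·(1 − 1054/4749)·56.62/1054 = 942640.
Sum = 1.8032519 × 10^7.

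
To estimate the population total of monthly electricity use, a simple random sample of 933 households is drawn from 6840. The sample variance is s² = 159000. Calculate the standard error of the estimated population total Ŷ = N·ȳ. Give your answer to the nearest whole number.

Var(Ŷ) = N²·Var(ȳ) = N²·(1 − n/N)·s²/n.
f = 933/6840 = 0.13640351; Var(ȳ) = 0.86359649·159000/933 = 147.17239.
Var(Ŷ) = 6840² · 147.17239 = 6.8855486 × 10^9.
SE(Ŷ) = √(6.8855486 × 10^9) = 82979.

82979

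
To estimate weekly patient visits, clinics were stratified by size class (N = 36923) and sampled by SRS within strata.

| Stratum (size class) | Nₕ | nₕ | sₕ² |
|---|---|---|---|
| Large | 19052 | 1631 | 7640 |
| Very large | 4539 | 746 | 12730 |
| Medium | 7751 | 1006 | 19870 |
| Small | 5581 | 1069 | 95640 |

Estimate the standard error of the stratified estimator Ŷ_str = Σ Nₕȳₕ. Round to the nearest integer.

71652

Var(Ŷ_str) = Σₕ Nₕ²(1 − fₕ)sₕ²/nₕ.
Large: 19052²·(1 − 1631/19052)·7640/1631 = 1.5547231 × 10^9.
Very large: 4539²·(1 − 746/4539)·12730/746 = 2.9378702 × 10^8.
Medium: 7751²·(1 − 1006/7751)·19870/1006 = 1.0326177 × 10^9.
Small: 5581²·(1 − 1069/5581)·95640/1069 = 2.2529055 × 10^9.
Sum = 5.1340333 × 10^9.
SE = √(5.1340333 × 10^9) = 71652.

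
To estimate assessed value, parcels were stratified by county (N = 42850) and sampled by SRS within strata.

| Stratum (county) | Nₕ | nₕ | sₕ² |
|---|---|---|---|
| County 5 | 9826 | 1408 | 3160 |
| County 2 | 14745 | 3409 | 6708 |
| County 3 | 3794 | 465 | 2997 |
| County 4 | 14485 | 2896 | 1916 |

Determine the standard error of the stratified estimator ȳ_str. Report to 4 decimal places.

Var(ȳ_str) = Σₕ Wₕ²(1 − fₕ)sₕ²/nₕ with Wₕ = Nₕ/N, N = 42850.
County 5: Wₕ = 0.22931155; term = 0.22931155²·(1 − 0.14329330)·3160/1408 = 0.10110403.
County 2: Wₕ = 0.34410735; term = 0.34410735²·(1 − 0.23119702)·6708/3409 = 0.17913028.
County 3: Wₕ = 0.08854142; term = 0.08854142²·(1 − 0.12256194)·2997/465 = 0.044334647.
County 4: Wₕ = 0.33803967; term = 0.33803967²·(1 − 0.19993096)·1916/2896 = 0.060486681.
Sum = 0.38505564.
SE = √(0.38505564) = 0.6205.

0.6205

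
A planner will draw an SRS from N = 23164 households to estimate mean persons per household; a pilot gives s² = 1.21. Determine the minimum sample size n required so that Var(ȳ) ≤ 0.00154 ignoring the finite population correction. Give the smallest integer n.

786

Without fpc, n₀ = s²/D = 1.21/0.00154 = 785.7143.
Rounding up, n = 786.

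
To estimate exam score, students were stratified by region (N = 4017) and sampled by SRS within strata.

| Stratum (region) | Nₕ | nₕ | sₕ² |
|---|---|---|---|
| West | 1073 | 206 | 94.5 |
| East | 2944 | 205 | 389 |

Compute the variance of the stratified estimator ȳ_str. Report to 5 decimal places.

Var(ȳ_str) = Σₕ Wₕ²(1 − fₕ)sₕ²/nₕ with Wₕ = Nₕ/N, N = 4017.
West: Wₕ = 0.26711476; term = 0.26711476²·(1 − 0.19198509)·94.5/206 = 0.026447203.
East: Wₕ = 0.73288524; term = 0.73288524²·(1 − 0.06963315)·389/205 = 0.94824795.
Sum = 0.97469515.

0.97470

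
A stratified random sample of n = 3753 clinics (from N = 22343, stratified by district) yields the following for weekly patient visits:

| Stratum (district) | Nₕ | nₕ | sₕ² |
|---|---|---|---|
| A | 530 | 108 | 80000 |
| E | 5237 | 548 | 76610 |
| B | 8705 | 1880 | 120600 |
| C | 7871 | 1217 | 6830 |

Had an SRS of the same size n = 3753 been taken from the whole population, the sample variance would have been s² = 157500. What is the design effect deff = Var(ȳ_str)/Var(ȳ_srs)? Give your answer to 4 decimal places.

0.4420

Var(ȳ_str) = Σ Wₕ²(1−fₕ)sₕ²/nₕ with Wₕ = Nₕ/22343:
  A: (530/22343)²·(1−108/530)·80000/108 = 0.33187274
  E: (5237/22343)²·(1−548/5237)·76610/548 = 6.8767738
  B: (8705/22343)²·(1−1880/8705)·120600/1880 = 7.6344529
  C: (7871/22343)²·(1−1217/7871)·6830/1217 = 0.58878924
  → Var(ȳ_str) = 15.431889.
Var(ȳ_srs) = (1 − 3753/22343)·157500/3753 = 34.917239.
deff = 15.431889 / 34.917239 = 0.4420.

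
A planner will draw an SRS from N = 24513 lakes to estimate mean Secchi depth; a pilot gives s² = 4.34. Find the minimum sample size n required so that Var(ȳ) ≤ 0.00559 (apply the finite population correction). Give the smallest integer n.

753

Without fpc, n₀ = s²/D = 4.34/0.00559 = 776.3864.
With fpc, (1 − n/N)·s²/n ≤ D requires n ≥ n₀/(1 + n₀/N) = 776.3864/(1 + 776.3864/24513) = 752.5513.
Rounding up, n = 753.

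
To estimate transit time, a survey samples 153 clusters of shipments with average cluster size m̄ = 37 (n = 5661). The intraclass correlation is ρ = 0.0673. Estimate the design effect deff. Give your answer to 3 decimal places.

3.423

deff = 1 + (37 − 1)·0.0673 = 1 + 2.4228 = 3.4228.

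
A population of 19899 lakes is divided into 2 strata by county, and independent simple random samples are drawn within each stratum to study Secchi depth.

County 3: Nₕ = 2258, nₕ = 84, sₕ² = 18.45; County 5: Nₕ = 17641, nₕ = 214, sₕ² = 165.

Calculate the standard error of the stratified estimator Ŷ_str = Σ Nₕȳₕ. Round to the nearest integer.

Var(Ŷ_str) = Σₕ Nₕ²(1 − fₕ)sₕ²/nₕ.
County 3: 2258²·(1 − 84/2258)·18.45/84 = 1.0782031 × 10^6.
County 5: 17641²·(1 − 214/17641)·165/214 = 2.3703692 × 10^8.
Sum = 2.3811512 × 10^8.
SE = √(2.3811512 × 10^8) = 15431.

15431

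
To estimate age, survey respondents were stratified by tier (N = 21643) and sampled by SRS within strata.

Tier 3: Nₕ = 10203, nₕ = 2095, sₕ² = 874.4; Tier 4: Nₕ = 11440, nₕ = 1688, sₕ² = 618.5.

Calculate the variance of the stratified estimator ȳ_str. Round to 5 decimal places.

Var(ȳ_str) = Σₕ Wₕ²(1 − fₕ)sₕ²/nₕ with Wₕ = Nₕ/N, N = 21643.
Tier 3: Wₕ = 0.47142263; term = 0.47142263²·(1 − 0.20533177)·874.4/2095 = 0.073711089.
Tier 4: Wₕ = 0.52857737; term = 0.52857737²·(1 − 0.14755245)·618.5/1688 = 0.087267405.
Sum = 0.16097849.

0.16098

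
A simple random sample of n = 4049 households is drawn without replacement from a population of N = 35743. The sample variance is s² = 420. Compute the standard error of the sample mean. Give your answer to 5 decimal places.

Under SRS without replacement, Var(ȳ) = (1 − f)·s²/n with f = n/N = 4049/35743 = 0.11328092.
Var(ȳ) = (1 − 0.11328092)·420/4049 = 0.88671908·0.10372932 = 0.091978763.
SE(ȳ) = √(0.091978763) = 0.30328.

0.30328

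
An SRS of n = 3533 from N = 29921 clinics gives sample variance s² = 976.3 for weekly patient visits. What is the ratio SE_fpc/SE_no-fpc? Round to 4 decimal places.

f = n/N = 3533/29921 = 0.11807760.
SE_no-fpc = √(s²/n) = 0.52567803; SE_fpc = √((1−f)s²/n) = 0.49366804.
Ratio = √(1−f) = 0.93910723.

0.9391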